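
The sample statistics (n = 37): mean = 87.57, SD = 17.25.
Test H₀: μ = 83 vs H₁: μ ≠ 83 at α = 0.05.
One-sample t-test:
H₀: μ = 83
H₁: μ ≠ 83
df = n - 1 = 36
t = (x̄ - μ₀) / (s/√n) = (87.57 - 83) / (17.25/√37) = 1.611
p-value = 0.1158

Since p-value > α = 0.05, we fail to reject H₀.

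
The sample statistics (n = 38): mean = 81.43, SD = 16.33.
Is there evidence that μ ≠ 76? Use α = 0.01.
One-sample t-test:
H₀: μ = 76
H₁: μ ≠ 76
df = n - 1 = 37
t = (x̄ - μ₀) / (s/√n) = (81.43 - 76) / (16.33/√38) = 2.050
p-value = 0.0475

Since p-value > α = 0.01, we fail to reject H₀.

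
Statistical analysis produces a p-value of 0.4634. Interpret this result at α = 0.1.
Since p = 0.4634 > α = 0.1, fail to reject H₀.
There is insufficient evidence to reject the null hypothesis; the result is not statistically significant at the 0.1 level.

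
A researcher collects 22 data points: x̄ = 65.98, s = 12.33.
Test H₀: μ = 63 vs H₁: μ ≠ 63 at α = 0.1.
One-sample t-test:
H₀: μ = 63
H₁: μ ≠ 63
df = n - 1 = 21
t = (x̄ - μ₀) / (s/√n) = (65.98 - 63) / (12.33/√22) = 1.134
p-value = 0.2697

Since p-value > α = 0.1, we fail to reject H₀.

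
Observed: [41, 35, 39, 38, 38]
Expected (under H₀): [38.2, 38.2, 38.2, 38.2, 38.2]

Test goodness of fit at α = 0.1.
Chi-square goodness of fit test:
H₀: observed counts match expected distribution
H₁: observed counts differ from expected distribution
df = k - 1 = 4
χ² = Σ(O - E)²/E
   = (41 - 38.2)²/38.2 + (35 - 38.2)²/38.2 + (39 - 38.2)²/38.2 + (38 - 38.2)²/38.2 + (38 - 38.2)²/38.2
   = 0.205 + 0.268 + 0.017 + 0.001 + 0.001
   = 0.49
p-value = 0.9743

Since p-value > α = 0.1, we fail to reject H₀.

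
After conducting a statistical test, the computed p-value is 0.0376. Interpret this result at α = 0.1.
Since p = 0.0376 < α = 0.1, reject H₀.
There is sufficient evidence to reject the null hypothesis; the result is statistically significant at the 0.1 level.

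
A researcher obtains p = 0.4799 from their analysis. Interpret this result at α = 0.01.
Since p = 0.4799 > α = 0.01, fail to reject H₀.
There is insufficient evidence to reject the null hypothesis; the result is not statistically significant at the 0.01 level.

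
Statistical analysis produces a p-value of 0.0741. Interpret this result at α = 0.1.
Since p = 0.0741 < α = 0.1, reject H₀.
There is sufficient evidence to reject the null hypothesis; the result is statistically significant at the 0.1 level.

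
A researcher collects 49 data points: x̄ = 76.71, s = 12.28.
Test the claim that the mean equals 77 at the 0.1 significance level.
One-sample t-test:
H₀: μ = 77
H₁: μ ≠ 77
df = n - 1 = 48
t = (x̄ - μ₀) / (s/√n) = (76.71 - 77) / (12.28/√49) = -0.165
p-value = 0.8694

Since p-value > α = 0.1, we fail to reject H₀.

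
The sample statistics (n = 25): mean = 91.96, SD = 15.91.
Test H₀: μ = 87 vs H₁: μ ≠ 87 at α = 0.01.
One-sample t-test:
H₀: μ = 87
H₁: μ ≠ 87
df = n - 1 = 24
t = (x̄ - μ₀) / (s/√n) = (91.96 - 87) / (15.91/√25) = 1.559
p-value = 0.1321

Since p-value > α = 0.01, we fail to reject H₀.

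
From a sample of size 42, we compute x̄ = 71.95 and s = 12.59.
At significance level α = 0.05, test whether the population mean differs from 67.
One-sample t-test:
H₀: μ = 67
H₁: μ ≠ 67
df = n - 1 = 41
t = (x̄ - μ₀) / (s/√n) = (71.95 - 67) / (12.59/√42) = 2.548
p-value = 0.0147

Since p-value < α = 0.05, we reject H₀.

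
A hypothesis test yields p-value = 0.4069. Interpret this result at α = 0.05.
Since p = 0.4069 > α = 0.05, fail to reject H₀.
There is insufficient evidence to reject the null hypothesis; the result is not statistically significant at the 0.05 level.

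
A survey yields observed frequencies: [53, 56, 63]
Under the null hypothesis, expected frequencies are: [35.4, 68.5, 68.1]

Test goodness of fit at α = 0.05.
Chi-square goodness of fit test:
H₀: observed counts match expected distribution
H₁: observed counts differ from expected distribution
df = k - 1 = 2
χ² = Σ(O - E)²/E
   = (53 - 35.4)²/35.4 + (56 - 68.5)²/68.5 + (63 - 68.1)²/68.1
   = 8.750 + 2.281 + 0.382
   = 11.41
p-value = 0.0033

Since p-value < α = 0.05, we reject H₀.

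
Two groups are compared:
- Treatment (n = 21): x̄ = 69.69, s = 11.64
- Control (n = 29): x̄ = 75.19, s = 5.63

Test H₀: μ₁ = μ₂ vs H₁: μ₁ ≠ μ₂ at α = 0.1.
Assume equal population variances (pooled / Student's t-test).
Student's two-sample t-test (equal variances):
H₀: μ₁ = μ₂
H₁: μ₁ ≠ μ₂
df = n₁ + n₂ - 2 = 48
Pooled variance s_p² = [(n₁-1)s₁² + (n₂-1)s₂²] / (n₁ + n₂ - 2) = [(20)(11.64²) + (28)(5.63²)] / 48 = 74.9439
SE = √(s_p²(1/n₁ + 1/n₂)) = √(74.9439 × (1/21 + 1/29)) = 2.4805
t = (x̄₁ - x̄₂) / SE = (69.69 - 75.19) / 2.4805 = -5.50 / 2.4805 = -2.217
p-value = 0.0314

Since p-value < α = 0.1, we reject H₀.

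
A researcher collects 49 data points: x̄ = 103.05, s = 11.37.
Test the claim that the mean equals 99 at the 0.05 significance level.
One-sample t-test:
H₀: μ = 99
H₁: μ ≠ 99
df = n - 1 = 48
t = (x̄ - μ₀) / (s/√n) = (103.05 - 99) / (11.37/√49) = 2.493
p-value = 0.0162

Since p-value < α = 0.05, we reject H₀.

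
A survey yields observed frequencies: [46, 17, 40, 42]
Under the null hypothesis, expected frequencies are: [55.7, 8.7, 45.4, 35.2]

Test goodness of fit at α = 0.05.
Chi-square goodness of fit test:
H₀: observed counts match expected distribution
H₁: observed counts differ from expected distribution
df = k - 1 = 3
χ² = Σ(O - E)²/E
   = (46 - 55.7)²/55.7 + (17 - 8.7)²/8.7 + (40 - 45.4)²/45.4 + (42 - 35.2)²/35.2
   = 1.689 + 7.918 + 0.642 + 1.314
   = 11.56
p-value = 0.0090

Since p-value < α = 0.05, we reject H₀.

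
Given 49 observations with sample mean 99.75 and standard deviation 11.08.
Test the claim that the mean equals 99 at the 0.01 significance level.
One-sample t-test:
H₀: μ = 99
H₁: μ ≠ 99
df = n - 1 = 48
t = (x̄ - μ₀) / (s/√n) = (99.75 - 99) / (11.08/√49) = 0.474
p-value = 0.6378

Since p-value > α = 0.01, we fail to reject H₀.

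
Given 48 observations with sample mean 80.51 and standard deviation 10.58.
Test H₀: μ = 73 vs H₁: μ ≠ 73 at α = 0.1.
One-sample t-test:
H₀: μ = 73
H₁: μ ≠ 73
df = n - 1 = 47
t = (x̄ - μ₀) / (s/√n) = (80.51 - 73) / (10.58/√48) = 4.918
p-value < 0.0001

Since p-value < α = 0.1, we reject H₀.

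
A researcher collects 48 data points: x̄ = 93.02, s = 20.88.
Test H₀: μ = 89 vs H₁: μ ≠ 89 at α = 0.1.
One-sample t-test:
H₀: μ = 89
H₁: μ ≠ 89
df = n - 1 = 47
t = (x̄ - μ₀) / (s/√n) = (93.02 - 89) / (20.88/√48) = 1.334
p-value = 0.1887

Since p-value > α = 0.1, we fail to reject H₀.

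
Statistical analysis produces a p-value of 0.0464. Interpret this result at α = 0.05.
Since p = 0.0464 < α = 0.05, reject H₀.
There is sufficient evidence to reject the null hypothesis; the result is statistically significant at the 0.05 level.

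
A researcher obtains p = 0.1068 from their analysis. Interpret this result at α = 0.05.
Since p = 0.1068 > α = 0.05, fail to reject H₀.
There is insufficient evidence to reject the null hypothesis; the result is not statistically significant at the 0.05 level.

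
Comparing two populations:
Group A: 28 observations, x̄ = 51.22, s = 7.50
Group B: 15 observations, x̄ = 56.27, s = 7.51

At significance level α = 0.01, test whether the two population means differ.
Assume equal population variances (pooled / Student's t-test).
Student's two-sample t-test (equal variances):
H₀: μ₁ = μ₂
H₁: μ₁ ≠ μ₂
df = n₁ + n₂ - 2 = 41
Pooled variance s_p² = [(n₁-1)s₁² + (n₂-1)s₂²] / (n₁ + n₂ - 2) = [(27)(7.50²) + (14)(7.51²)] / 41 = 56.3013
SE = √(s_p²(1/n₁ + 1/n₂)) = √(56.3013 × (1/28 + 1/15)) = 2.4009
t = (x̄₁ - x̄₂) / SE = (51.22 - 56.27) / 2.4009 = -5.05 / 2.4009 = -2.103
p-value = 0.0416

Since p-value > α = 0.01, we fail to reject H₀.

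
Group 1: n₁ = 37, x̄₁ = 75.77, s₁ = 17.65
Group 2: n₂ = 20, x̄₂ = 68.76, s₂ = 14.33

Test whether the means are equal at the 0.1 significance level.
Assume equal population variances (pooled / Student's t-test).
Student's two-sample t-test (equal variances):
H₀: μ₁ = μ₂
H₁: μ₁ ≠ μ₂
df = n₁ + n₂ - 2 = 55
Pooled variance s_p² = [(n₁-1)s₁² + (n₂-1)s₂²] / (n₁ + n₂ - 2) = [(36)(17.65²) + (19)(14.33²)] / 55 = 274.8443
SE = √(s_p²(1/n₁ + 1/n₂)) = √(274.8443 × (1/37 + 1/20)) = 4.6011
t = (x̄₁ - x̄₂) / SE = (75.77 - 68.76) / 4.6011 = 7.01 / 4.6011 = 1.524
p-value = 0.1334

Since p-value > α = 0.1, we fail to reject H₀.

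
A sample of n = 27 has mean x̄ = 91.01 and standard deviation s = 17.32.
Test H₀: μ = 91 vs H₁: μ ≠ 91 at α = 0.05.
One-sample t-test:
H₀: μ = 91
H₁: μ ≠ 91
df = n - 1 = 26
t = (x̄ - μ₀) / (s/√n) = (91.01 - 91) / (17.32/√27) = 0.003
p-value = 0.9976

Since p-value > α = 0.05, we fail to reject H₀.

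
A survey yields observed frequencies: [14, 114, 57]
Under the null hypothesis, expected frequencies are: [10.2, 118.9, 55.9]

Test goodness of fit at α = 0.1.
Chi-square goodness of fit test:
H₀: observed counts match expected distribution
H₁: observed counts differ from expected distribution
df = k - 1 = 2
χ² = Σ(O - E)²/E
   = (14 - 10.2)²/10.2 + (114 - 118.9)²/118.9 + (57 - 55.9)²/55.9
   = 1.416 + 0.202 + 0.022
   = 1.64
p-value = 0.4406

Since p-value > α = 0.1, we fail to reject H₀.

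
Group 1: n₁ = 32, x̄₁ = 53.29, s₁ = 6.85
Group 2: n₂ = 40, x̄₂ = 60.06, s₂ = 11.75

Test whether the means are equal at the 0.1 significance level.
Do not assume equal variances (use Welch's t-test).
Welch's two-sample t-test:
H₀: μ₁ = μ₂
H₁: μ₁ ≠ μ₂
s₁²/n₁ = 6.85²/32 = 1.4663,  s₂²/n₂ = 11.75²/40 = 3.4516
SE = √(s₁²/n₁ + s₂²/n₂) = √(1.4663 + 3.4516) = 2.2176
df (Welch-Satterthwaite) = (s₁²/n₁ + s₂²/n₂)² / [(s₁²/n₁)²/(n₁-1) + (s₂²/n₂)²/(n₂-1)] ≈ 64.52
t = (x̄₁ - x̄₂) / SE = (53.29 - 60.06) / 2.2176 = -6.77 / 2.2176 = -3.053
p-value = 0.0033

Since p-value < α = 0.1, we reject H₀.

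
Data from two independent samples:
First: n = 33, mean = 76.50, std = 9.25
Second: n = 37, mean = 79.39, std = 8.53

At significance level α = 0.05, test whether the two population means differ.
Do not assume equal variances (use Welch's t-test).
Welch's two-sample t-test:
H₀: μ₁ = μ₂
H₁: μ₁ ≠ μ₂
s₁²/n₁ = 9.25²/33 = 2.5928,  s₂²/n₂ = 8.53²/37 = 1.9665
SE = √(s₁²/n₁ + s₂²/n₂) = √(2.5928 + 1.9665) = 2.1353
df (Welch-Satterthwaite) = (s₁²/n₁ + s₂²/n₂)² / [(s₁²/n₁)²/(n₁-1) + (s₂²/n₂)²/(n₂-1)] ≈ 65.47
t = (x̄₁ - x̄₂) / SE = (76.50 - 79.39) / 2.1353 = -2.89 / 2.1353 = -1.353
p-value = 0.1806

Since p-value > α = 0.05, we fail to reject H₀.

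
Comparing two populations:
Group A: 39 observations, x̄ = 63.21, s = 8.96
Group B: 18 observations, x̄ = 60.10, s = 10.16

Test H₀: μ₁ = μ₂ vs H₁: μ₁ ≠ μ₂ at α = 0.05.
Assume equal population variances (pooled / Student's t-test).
Student's two-sample t-test (equal variances):
H₀: μ₁ = μ₂
H₁: μ₁ ≠ μ₂
df = n₁ + n₂ - 2 = 55
Pooled variance s_p² = [(n₁-1)s₁² + (n₂-1)s₂²] / (n₁ + n₂ - 2) = [(38)(8.96²) + (17)(10.16²)] / 55 = 87.3734
SE = √(s_p²(1/n₁ + 1/n₂)) = √(87.3734 × (1/39 + 1/18)) = 2.6635
t = (x̄₁ - x̄₂) / SE = (63.21 - 60.10) / 2.6635 = 3.11 / 2.6635 = 1.168
p-value = 0.2480

Since p-value > α = 0.05, we fail to reject H₀.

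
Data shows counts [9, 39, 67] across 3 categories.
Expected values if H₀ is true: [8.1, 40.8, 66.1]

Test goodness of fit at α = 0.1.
Chi-square goodness of fit test:
H₀: observed counts match expected distribution
H₁: observed counts differ from expected distribution
df = k - 1 = 2
χ² = Σ(O - E)²/E
   = (9 - 8.1)²/8.1 + (39 - 40.8)²/40.8 + (67 - 66.1)²/66.1
   = 0.100 + 0.079 + 0.012
   = 0.19
p-value = 0.9086

Since p-value > α = 0.1, we fail to reject H₀.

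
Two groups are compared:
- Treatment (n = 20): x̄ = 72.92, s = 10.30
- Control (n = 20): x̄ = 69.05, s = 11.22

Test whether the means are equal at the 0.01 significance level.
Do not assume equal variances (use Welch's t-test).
Welch's two-sample t-test:
H₀: μ₁ = μ₂
H₁: μ₁ ≠ μ₂
s₁²/n₁ = 10.30²/20 = 5.3045,  s₂²/n₂ = 11.22²/20 = 6.2944
SE = √(s₁²/n₁ + s₂²/n₂) = √(5.3045 + 6.2944) = 3.4057
df (Welch-Satterthwaite) = (s₁²/n₁ + s₂²/n₂)² / [(s₁²/n₁)²/(n₁-1) + (s₂²/n₂)²/(n₂-1)] ≈ 37.73
t = (x̄₁ - x̄₂) / SE = (72.92 - 69.05) / 3.4057 = 3.87 / 3.4057 = 1.136
p-value = 0.2630

Since p-value > α = 0.01, we fail to reject H₀.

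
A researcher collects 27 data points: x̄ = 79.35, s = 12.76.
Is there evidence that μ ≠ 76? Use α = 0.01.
One-sample t-test:
H₀: μ = 76
H₁: μ ≠ 76
df = n - 1 = 26
t = (x̄ - μ₀) / (s/√n) = (79.35 - 76) / (12.76/√27) = 1.364
p-value = 0.1842

Since p-value > α = 0.01, we fail to reject H₀.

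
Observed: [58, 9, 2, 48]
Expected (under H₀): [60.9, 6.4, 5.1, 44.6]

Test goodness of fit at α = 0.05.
Chi-square goodness of fit test:
H₀: observed counts match expected distribution
H₁: observed counts differ from expected distribution
df = k - 1 = 3
χ² = Σ(O - E)²/E
   = (58 - 60.9)²/60.9 + (9 - 6.4)²/6.4 + (2 - 5.1)²/5.1 + (48 - 44.6)²/44.6
   = 0.138 + 1.056 + 1.884 + 0.259
   = 3.34
p-value = 0.3424

Since p-value > α = 0.05, we fail to reject H₀.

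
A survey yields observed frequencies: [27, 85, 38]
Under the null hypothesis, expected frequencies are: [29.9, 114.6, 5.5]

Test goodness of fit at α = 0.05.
Chi-square goodness of fit test:
H₀: observed counts match expected distribution
H₁: observed counts differ from expected distribution
df = k - 1 = 2
χ² = Σ(O - E)²/E
   = (27 - 29.9)²/29.9 + (85 - 114.6)²/114.6 + (38 - 5.5)²/5.5
   = 0.281 + 7.645 + 192.045
   = 199.97
p-value < 0.0001

Since p-value < α = 0.05, we reject H₀.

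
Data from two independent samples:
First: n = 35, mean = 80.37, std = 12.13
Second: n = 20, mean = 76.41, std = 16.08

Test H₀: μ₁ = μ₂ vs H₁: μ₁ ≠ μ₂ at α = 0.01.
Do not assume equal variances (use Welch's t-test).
Welch's two-sample t-test:
H₀: μ₁ = μ₂
H₁: μ₁ ≠ μ₂
s₁²/n₁ = 12.13²/35 = 4.2039,  s₂²/n₂ = 16.08²/20 = 12.9283
SE = √(s₁²/n₁ + s₂²/n₂) = √(4.2039 + 12.9283) = 4.1391
df (Welch-Satterthwaite) = (s₁²/n₁ + s₂²/n₂)² / [(s₁²/n₁)²/(n₁-1) + (s₂²/n₂)²/(n₂-1)] ≈ 31.50
t = (x̄₁ - x̄₂) / SE = (80.37 - 76.41) / 4.1391 = 3.96 / 4.1391 = 0.957
p-value = 0.3460

Since p-value > α = 0.01, we fail to reject H₀.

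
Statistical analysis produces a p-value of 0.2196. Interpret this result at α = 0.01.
Since p = 0.2196 > α = 0.01, fail to reject H₀.
There is insufficient evidence to reject the null hypothesis; the result is not statistically significant at the 0.01 level.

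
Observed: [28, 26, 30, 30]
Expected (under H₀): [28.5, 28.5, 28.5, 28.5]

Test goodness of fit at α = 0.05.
Chi-square goodness of fit test:
H₀: observed counts match expected distribution
H₁: observed counts differ from expected distribution
df = k - 1 = 3
χ² = Σ(O - E)²/E
   = (28 - 28.5)²/28.5 + (26 - 28.5)²/28.5 + (30 - 28.5)²/28.5 + (30 - 28.5)²/28.5
   = 0.009 + 0.219 + 0.079 + 0.079
   = 0.39
p-value = 0.9431

Since p-value > α = 0.05, we fail to reject H₀.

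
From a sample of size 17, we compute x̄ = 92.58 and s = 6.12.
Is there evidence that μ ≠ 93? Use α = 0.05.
One-sample t-test:
H₀: μ = 93
H₁: μ ≠ 93
df = n - 1 = 16
t = (x̄ - μ₀) / (s/√n) = (92.58 - 93) / (6.12/√17) = -0.283
p-value = 0.7808

Since p-value > α = 0.05, we fail to reject H₀.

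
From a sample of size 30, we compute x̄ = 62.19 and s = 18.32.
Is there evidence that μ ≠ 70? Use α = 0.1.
One-sample t-test:
H₀: μ = 70
H₁: μ ≠ 70
df = n - 1 = 29
t = (x̄ - μ₀) / (s/√n) = (62.19 - 70) / (18.32/√30) = -2.335
p-value = 0.0267

Since p-value < α = 0.1, we reject H₀.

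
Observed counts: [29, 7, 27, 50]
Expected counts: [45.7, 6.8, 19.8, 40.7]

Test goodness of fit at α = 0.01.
Chi-square goodness of fit test:
H₀: observed counts match expected distribution
H₁: observed counts differ from expected distribution
df = k - 1 = 3
χ² = Σ(O - E)²/E
   = (29 - 45.7)²/45.7 + (7 - 6.8)²/6.8 + (27 - 19.8)²/19.8 + (50 - 40.7)²/40.7
   = 6.103 + 0.006 + 2.618 + 2.125
   = 10.85
p-value = 0.0126

Since p-value > α = 0.01, we fail to reject H₀.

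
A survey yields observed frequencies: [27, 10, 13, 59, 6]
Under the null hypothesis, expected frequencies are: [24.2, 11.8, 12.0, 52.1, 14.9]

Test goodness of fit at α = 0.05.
Chi-square goodness of fit test:
H₀: observed counts match expected distribution
H₁: observed counts differ from expected distribution
df = k - 1 = 4
χ² = Σ(O - E)²/E
   = (27 - 24.2)²/24.2 + (10 - 11.8)²/11.8 + (13 - 12.0)²/12.0 + (59 - 52.1)²/52.1 + (6 - 14.9)²/14.9
   = 0.324 + 0.275 + 0.083 + 0.914 + 5.316
   = 6.91
p-value = 0.1406

Since p-value > α = 0.05, we fail to reject H₀.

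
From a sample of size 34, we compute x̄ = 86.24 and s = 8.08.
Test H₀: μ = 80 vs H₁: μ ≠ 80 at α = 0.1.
One-sample t-test:
H₀: μ = 80
H₁: μ ≠ 80
df = n - 1 = 33
t = (x̄ - μ₀) / (s/√n) = (86.24 - 80) / (8.08/√34) = 4.503
p-value = 0.0001

Since p-value < α = 0.1, we reject H₀.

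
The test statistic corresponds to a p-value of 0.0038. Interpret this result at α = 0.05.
Since p = 0.0038 < α = 0.05, reject H₀.
There is sufficient evidence to reject the null hypothesis; the result is statistically significant at the 0.05 level.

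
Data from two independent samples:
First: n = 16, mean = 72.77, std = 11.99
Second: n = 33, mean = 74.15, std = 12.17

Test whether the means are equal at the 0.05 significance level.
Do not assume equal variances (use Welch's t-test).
Welch's two-sample t-test:
H₀: μ₁ = μ₂
H₁: μ₁ ≠ μ₂
s₁²/n₁ = 11.99²/16 = 8.9850,  s₂²/n₂ = 12.17²/33 = 4.4881
SE = √(s₁²/n₁ + s₂²/n₂) = √(8.9850 + 4.4881) = 3.6706
df (Welch-Satterthwaite) = (s₁²/n₁ + s₂²/n₂)² / [(s₁²/n₁)²/(n₁-1) + (s₂²/n₂)²/(n₂-1)] ≈ 30.20
t = (x̄₁ - x̄₂) / SE = (72.77 - 74.15) / 3.6706 = -1.38 / 3.6706 = -0.376
p-value = 0.7096

Since p-value > α = 0.05, we fail to reject H₀.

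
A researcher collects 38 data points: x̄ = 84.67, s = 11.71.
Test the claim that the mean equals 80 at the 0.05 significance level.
One-sample t-test:
H₀: μ = 80
H₁: μ ≠ 80
df = n - 1 = 37
t = (x̄ - μ₀) / (s/√n) = (84.67 - 80) / (11.71/√38) = 2.458
p-value = 0.0188

Since p-value < α = 0.05, we reject H₀.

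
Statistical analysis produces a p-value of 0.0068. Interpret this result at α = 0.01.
Since p = 0.0068 < α = 0.01, reject H₀.
There is sufficient evidence to reject the null hypothesis; the result is statistically significant at the 0.01 level.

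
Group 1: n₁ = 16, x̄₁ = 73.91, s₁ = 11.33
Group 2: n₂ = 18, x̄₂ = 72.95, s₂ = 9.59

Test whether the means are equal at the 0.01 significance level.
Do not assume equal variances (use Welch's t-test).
Welch's two-sample t-test:
H₀: μ₁ = μ₂
H₁: μ₁ ≠ μ₂
s₁²/n₁ = 11.33²/16 = 8.0231,  s₂²/n₂ = 9.59²/18 = 5.1093
SE = √(s₁²/n₁ + s₂²/n₂) = √(8.0231 + 5.1093) = 3.6239
df (Welch-Satterthwaite) = (s₁²/n₁ + s₂²/n₂)² / [(s₁²/n₁)²/(n₁-1) + (s₂²/n₂)²/(n₂-1)] ≈ 29.60
t = (x̄₁ - x̄₂) / SE = (73.91 - 72.95) / 3.6239 = 0.96 / 3.6239 = 0.265
p-value = 0.7929

Since p-value > α = 0.01, we fail to reject H₀.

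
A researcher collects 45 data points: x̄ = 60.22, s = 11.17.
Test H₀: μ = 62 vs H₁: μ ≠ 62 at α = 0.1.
One-sample t-test:
H₀: μ = 62
H₁: μ ≠ 62
df = n - 1 = 44
t = (x̄ - μ₀) / (s/√n) = (60.22 - 62) / (11.17/√45) = -1.069
p-value = 0.2909

Since p-value > α = 0.1, we fail to reject H₀.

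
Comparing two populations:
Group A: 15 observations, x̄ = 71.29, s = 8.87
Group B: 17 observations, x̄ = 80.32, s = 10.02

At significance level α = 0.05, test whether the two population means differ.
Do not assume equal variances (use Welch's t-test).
Welch's two-sample t-test:
H₀: μ₁ = μ₂
H₁: μ₁ ≠ μ₂
s₁²/n₁ = 8.87²/15 = 5.2451,  s₂²/n₂ = 10.02²/17 = 5.9059
SE = √(s₁²/n₁ + s₂²/n₂) = √(5.2451 + 5.9059) = 3.3393
df (Welch-Satterthwaite) = (s₁²/n₁ + s₂²/n₂)² / [(s₁²/n₁)²/(n₁-1) + (s₂²/n₂)²/(n₂-1)] ≈ 30.00
t = (x̄₁ - x̄₂) / SE = (71.29 - 80.32) / 3.3393 = -9.03 / 3.3393 = -2.704
p-value = 0.0112

Since p-value < α = 0.05, we reject H₀.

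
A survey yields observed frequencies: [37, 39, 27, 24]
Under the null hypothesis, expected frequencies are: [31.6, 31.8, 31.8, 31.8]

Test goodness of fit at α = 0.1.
Chi-square goodness of fit test:
H₀: observed counts match expected distribution
H₁: observed counts differ from expected distribution
df = k - 1 = 3
χ² = Σ(O - E)²/E
   = (37 - 31.6)²/31.6 + (39 - 31.8)²/31.8 + (27 - 31.8)²/31.8 + (24 - 31.8)²/31.8
   = 0.923 + 1.630 + 0.725 + 1.913
   = 5.19
p-value = 0.1584

Since p-value > α = 0.1, we fail to reject H₀.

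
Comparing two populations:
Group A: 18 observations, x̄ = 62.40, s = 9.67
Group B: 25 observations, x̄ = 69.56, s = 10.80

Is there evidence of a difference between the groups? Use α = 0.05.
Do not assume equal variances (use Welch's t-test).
Welch's two-sample t-test:
H₀: μ₁ = μ₂
H₁: μ₁ ≠ μ₂
s₁²/n₁ = 9.67²/18 = 5.1949,  s₂²/n₂ = 10.80²/25 = 4.6656
SE = √(s₁²/n₁ + s₂²/n₂) = √(5.1949 + 4.6656) = 3.1401
df (Welch-Satterthwaite) = (s₁²/n₁ + s₂²/n₂)² / [(s₁²/n₁)²/(n₁-1) + (s₂²/n₂)²/(n₂-1)] ≈ 38.98
t = (x̄₁ - x̄₂) / SE = (62.40 - 69.56) / 3.1401 = -7.16 / 3.1401 = -2.280
p-value = 0.0282

Since p-value < α = 0.05, we reject H₀.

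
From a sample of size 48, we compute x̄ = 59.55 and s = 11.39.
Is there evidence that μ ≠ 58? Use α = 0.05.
One-sample t-test:
H₀: μ = 58
H₁: μ ≠ 58
df = n - 1 = 47
t = (x̄ - μ₀) / (s/√n) = (59.55 - 58) / (11.39/√48) = 0.943
p-value = 0.3506

Since p-value > α = 0.05, we fail to reject H₀.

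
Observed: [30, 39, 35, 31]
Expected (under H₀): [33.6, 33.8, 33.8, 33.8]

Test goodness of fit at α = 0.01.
Chi-square goodness of fit test:
H₀: observed counts match expected distribution
H₁: observed counts differ from expected distribution
df = k - 1 = 3
χ² = Σ(O - E)²/E
   = (30 - 33.6)²/33.6 + (39 - 33.8)²/33.8 + (35 - 33.8)²/33.8 + (31 - 33.8)²/33.8
   = 0.386 + 0.800 + 0.043 + 0.232
   = 1.46
p-value = 0.6915

Since p-value > α = 0.01, we fail to reject H₀.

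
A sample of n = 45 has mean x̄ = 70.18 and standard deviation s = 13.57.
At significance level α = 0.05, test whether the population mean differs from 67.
One-sample t-test:
H₀: μ = 67
H₁: μ ≠ 67
df = n - 1 = 44
t = (x̄ - μ₀) / (s/√n) = (70.18 - 67) / (13.57/√45) = 1.572
p-value = 0.1231

Since p-value > α = 0.05, we fail to reject H₀.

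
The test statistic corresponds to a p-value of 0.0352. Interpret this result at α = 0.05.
Since p = 0.0352 < α = 0.05, reject H₀.
There is sufficient evidence to reject the null hypothesis; the result is statistically significant at the 0.05 level.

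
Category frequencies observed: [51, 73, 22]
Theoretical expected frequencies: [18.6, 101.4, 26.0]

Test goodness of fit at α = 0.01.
Chi-square goodness of fit test:
H₀: observed counts match expected distribution
H₁: observed counts differ from expected distribution
df = k - 1 = 2
χ² = Σ(O - E)²/E
   = (51 - 18.6)²/18.6 + (73 - 101.4)²/101.4 + (22 - 26.0)²/26.0
   = 56.439 + 7.954 + 0.615
   = 65.01
p-value < 0.0001

Since p-value < α = 0.01, we reject H₀.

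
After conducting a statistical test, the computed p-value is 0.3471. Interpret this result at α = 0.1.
Since p = 0.3471 > α = 0.1, fail to reject H₀.
There is insufficient evidence to reject the null hypothesis; the result is not statistically significant at the 0.1 level.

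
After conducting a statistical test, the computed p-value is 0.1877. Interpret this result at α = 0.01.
Since p = 0.1877 > α = 0.01, fail to reject H₀.
There is insufficient evidence to reject the null hypothesis; the result is not statistically significant at the 0.01 level.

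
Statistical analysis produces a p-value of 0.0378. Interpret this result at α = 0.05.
Since p = 0.0378 < α = 0.05, reject H₀.
There is sufficient evidence to reject the null hypothesis; the result is statistically significant at the 0.05 level.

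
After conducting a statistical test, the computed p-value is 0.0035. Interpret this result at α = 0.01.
Since p = 0.0035 < α = 0.01, reject H₀.
There is sufficient evidence to reject the null hypothesis; the result is statistically significant at the 0.01 level.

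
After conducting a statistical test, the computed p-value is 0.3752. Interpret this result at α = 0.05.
Since p = 0.3752 > α = 0.05, fail to reject H₀.
There is insufficient evidence to reject the null hypothesis; the result is not statistically significant at the 0.05 level.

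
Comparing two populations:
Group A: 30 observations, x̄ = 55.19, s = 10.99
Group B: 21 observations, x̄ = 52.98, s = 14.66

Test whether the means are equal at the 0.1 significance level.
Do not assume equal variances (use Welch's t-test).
Welch's two-sample t-test:
H₀: μ₁ = μ₂
H₁: μ₁ ≠ μ₂
s₁²/n₁ = 10.99²/30 = 4.0260,  s₂²/n₂ = 14.66²/21 = 10.2341
SE = √(s₁²/n₁ + s₂²/n₂) = √(4.0260 + 10.2341) = 3.7763
df (Welch-Satterthwaite) = (s₁²/n₁ + s₂²/n₂)² / [(s₁²/n₁)²/(n₁-1) + (s₂²/n₂)²/(n₂-1)] ≈ 35.09
t = (x̄₁ - x̄₂) / SE = (55.19 - 52.98) / 3.7763 = 2.21 / 3.7763 = 0.585
p-value = 0.5621

Since p-value > α = 0.1, we fail to reject H₀.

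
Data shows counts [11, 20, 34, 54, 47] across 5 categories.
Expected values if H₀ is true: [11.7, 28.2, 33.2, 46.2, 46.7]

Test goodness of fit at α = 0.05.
Chi-square goodness of fit test:
H₀: observed counts match expected distribution
H₁: observed counts differ from expected distribution
df = k - 1 = 4
χ² = Σ(O - E)²/E
   = (11 - 11.7)²/11.7 + (20 - 28.2)²/28.2 + (34 - 33.2)²/33.2 + (54 - 46.2)²/46.2 + (47 - 46.7)²/46.7
   = 0.042 + 2.384 + 0.019 + 1.317 + 0.002
   = 3.76
p-value = 0.4388

Since p-value > α = 0.05, we fail to reject H₀.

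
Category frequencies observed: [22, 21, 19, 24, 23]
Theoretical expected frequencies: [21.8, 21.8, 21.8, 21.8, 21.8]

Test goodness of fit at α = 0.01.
Chi-square goodness of fit test:
H₀: observed counts match expected distribution
H₁: observed counts differ from expected distribution
df = k - 1 = 4
χ² = Σ(O - E)²/E
   = (22 - 21.8)²/21.8 + (21 - 21.8)²/21.8 + (19 - 21.8)²/21.8 + (24 - 21.8)²/21.8 + (23 - 21.8)²/21.8
   = 0.002 + 0.029 + 0.360 + 0.222 + 0.066
   = 0.68
p-value = 0.9539

Since p-value > α = 0.01, we fail to reject H₀.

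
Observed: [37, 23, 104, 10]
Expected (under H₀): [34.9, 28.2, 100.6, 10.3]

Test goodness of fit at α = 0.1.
Chi-square goodness of fit test:
H₀: observed counts match expected distribution
H₁: observed counts differ from expected distribution
df = k - 1 = 3
χ² = Σ(O - E)²/E
   = (37 - 34.9)²/34.9 + (23 - 28.2)²/28.2 + (104 - 100.6)²/100.6 + (10 - 10.3)²/10.3
   = 0.126 + 0.959 + 0.115 + 0.009
   = 1.21
p-value = 0.7509

Since p-value > α = 0.1, we fail to reject H₀.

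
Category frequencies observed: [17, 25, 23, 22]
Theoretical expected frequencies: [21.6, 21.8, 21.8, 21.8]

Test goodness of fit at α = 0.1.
Chi-square goodness of fit test:
H₀: observed counts match expected distribution
H₁: observed counts differ from expected distribution
df = k - 1 = 3
χ² = Σ(O - E)²/E
   = (17 - 21.6)²/21.6 + (25 - 21.8)²/21.8 + (23 - 21.8)²/21.8 + (22 - 21.8)²/21.8
   = 0.980 + 0.470 + 0.066 + 0.002
   = 1.52
p-value = 0.6783

Since p-value > α = 0.1, we fail to reject H₀.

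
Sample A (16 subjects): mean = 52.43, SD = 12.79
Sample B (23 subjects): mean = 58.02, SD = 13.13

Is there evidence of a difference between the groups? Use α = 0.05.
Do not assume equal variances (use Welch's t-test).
Welch's two-sample t-test:
H₀: μ₁ = μ₂
H₁: μ₁ ≠ μ₂
s₁²/n₁ = 12.79²/16 = 10.2240,  s₂²/n₂ = 13.13²/23 = 7.4955
SE = √(s₁²/n₁ + s₂²/n₂) = √(10.2240 + 7.4955) = 4.2095
df (Welch-Satterthwaite) = (s₁²/n₁ + s₂²/n₂)² / [(s₁²/n₁)²/(n₁-1) + (s₂²/n₂)²/(n₂-1)] ≈ 32.97
t = (x̄₁ - x̄₂) / SE = (52.43 - 58.02) / 4.2095 = -5.59 / 4.2095 = -1.328
p-value = 0.1933

Since p-value > α = 0.05, we fail to reject H₀.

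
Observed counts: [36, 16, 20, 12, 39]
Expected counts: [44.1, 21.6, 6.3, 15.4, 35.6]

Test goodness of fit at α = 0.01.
Chi-square goodness of fit test:
H₀: observed counts match expected distribution
H₁: observed counts differ from expected distribution
df = k - 1 = 4
χ² = Σ(O - E)²/E
   = (36 - 44.1)²/44.1 + (16 - 21.6)²/21.6 + (20 - 6.3)²/6.3 + (12 - 15.4)²/15.4 + (39 - 35.6)²/35.6
   = 1.488 + 1.452 + 29.792 + 0.751 + 0.325
   = 33.81
p-value < 0.0001

Since p-value < α = 0.01, we reject H₀.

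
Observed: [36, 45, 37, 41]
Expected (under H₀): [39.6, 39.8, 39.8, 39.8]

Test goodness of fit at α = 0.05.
Chi-square goodness of fit test:
H₀: observed counts match expected distribution
H₁: observed counts differ from expected distribution
df = k - 1 = 3
χ² = Σ(O - E)²/E
   = (36 - 39.6)²/39.6 + (45 - 39.8)²/39.8 + (37 - 39.8)²/39.8 + (41 - 39.8)²/39.8
   = 0.327 + 0.679 + 0.197 + 0.036
   = 1.24
p-value = 0.7435

Since p-value > α = 0.05, we fail to reject H₀.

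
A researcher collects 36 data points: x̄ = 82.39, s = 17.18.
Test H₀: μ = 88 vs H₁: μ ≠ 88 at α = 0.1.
One-sample t-test:
H₀: μ = 88
H₁: μ ≠ 88
df = n - 1 = 35
t = (x̄ - μ₀) / (s/√n) = (82.39 - 88) / (17.18/√36) = -1.959
p-value = 0.0581

Since p-value < α = 0.1, we reject H₀.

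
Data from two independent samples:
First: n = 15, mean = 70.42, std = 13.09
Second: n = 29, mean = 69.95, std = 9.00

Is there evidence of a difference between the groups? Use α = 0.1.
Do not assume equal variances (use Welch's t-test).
Welch's two-sample t-test:
H₀: μ₁ = μ₂
H₁: μ₁ ≠ μ₂
s₁²/n₁ = 13.09²/15 = 11.4232,  s₂²/n₂ = 9.00²/29 = 2.7931
SE = √(s₁²/n₁ + s₂²/n₂) = √(11.4232 + 2.7931) = 3.7705
df (Welch-Satterthwaite) = (s₁²/n₁ + s₂²/n₂)² / [(s₁²/n₁)²/(n₁-1) + (s₂²/n₂)²/(n₂-1)] ≈ 21.05
t = (x̄₁ - x̄₂) / SE = (70.42 - 69.95) / 3.7705 = 0.47 / 3.7705 = 0.125
p-value = 0.9020

Since p-value > α = 0.1, we fail to reject H₀.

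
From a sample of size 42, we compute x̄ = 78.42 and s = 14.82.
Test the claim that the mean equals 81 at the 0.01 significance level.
One-sample t-test:
H₀: μ = 81
H₁: μ ≠ 81
df = n - 1 = 41
t = (x̄ - μ₀) / (s/√n) = (78.42 - 81) / (14.82/√42) = -1.128
p-value = 0.2658

Since p-value > α = 0.01, we fail to reject H₀.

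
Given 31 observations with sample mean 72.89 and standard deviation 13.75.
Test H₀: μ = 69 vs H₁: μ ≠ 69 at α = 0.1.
One-sample t-test:
H₀: μ = 69
H₁: μ ≠ 69
df = n - 1 = 30
t = (x̄ - μ₀) / (s/√n) = (72.89 - 69) / (13.75/√31) = 1.575
p-value = 0.1257

Since p-value > α = 0.1, we fail to reject H₀.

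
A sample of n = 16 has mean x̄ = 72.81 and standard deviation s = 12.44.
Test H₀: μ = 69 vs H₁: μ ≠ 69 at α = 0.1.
One-sample t-test:
H₀: μ = 69
H₁: μ ≠ 69
df = n - 1 = 15
t = (x̄ - μ₀) / (s/√n) = (72.81 - 69) / (12.44/√16) = 1.225
p-value = 0.2394

Since p-value > α = 0.1, we fail to reject H₀.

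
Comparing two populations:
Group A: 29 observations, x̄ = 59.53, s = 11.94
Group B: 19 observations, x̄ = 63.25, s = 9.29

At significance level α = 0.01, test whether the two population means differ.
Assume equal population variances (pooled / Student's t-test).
Student's two-sample t-test (equal variances):
H₀: μ₁ = μ₂
H₁: μ₁ ≠ μ₂
df = n₁ + n₂ - 2 = 46
Pooled variance s_p² = [(n₁-1)s₁² + (n₂-1)s₂²] / (n₁ + n₂ - 2) = [(28)(11.94²) + (18)(9.29²)] / 46 = 120.5490
SE = √(s_p²(1/n₁ + 1/n₂)) = √(120.5490 × (1/29 + 1/19)) = 3.2406
t = (x̄₁ - x̄₂) / SE = (59.53 - 63.25) / 3.2406 = -3.72 / 3.2406 = -1.148
p-value = 0.2569

Since p-value > α = 0.01, we fail to reject H₀.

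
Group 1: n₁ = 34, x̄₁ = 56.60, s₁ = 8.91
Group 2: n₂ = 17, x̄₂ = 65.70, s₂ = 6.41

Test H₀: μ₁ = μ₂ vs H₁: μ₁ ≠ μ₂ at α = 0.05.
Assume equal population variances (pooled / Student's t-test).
Student's two-sample t-test (equal variances):
H₀: μ₁ = μ₂
H₁: μ₁ ≠ μ₂
df = n₁ + n₂ - 2 = 49
Pooled variance s_p² = [(n₁-1)s₁² + (n₂-1)s₂²] / (n₁ + n₂ - 2) = [(33)(8.91²) + (16)(6.41²)] / 49 = 66.8820
SE = √(s_p²(1/n₁ + 1/n₂)) = √(66.8820 × (1/34 + 1/17)) = 2.4293
t = (x̄₁ - x̄₂) / SE = (56.60 - 65.70) / 2.4293 = -9.10 / 2.4293 = -3.746
p-value = 0.0005

Since p-value < α = 0.05, we reject H₀.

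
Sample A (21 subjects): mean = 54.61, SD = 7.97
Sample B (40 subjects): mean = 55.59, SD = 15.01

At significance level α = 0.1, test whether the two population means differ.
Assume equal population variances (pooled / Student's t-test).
Student's two-sample t-test (equal variances):
H₀: μ₁ = μ₂
H₁: μ₁ ≠ μ₂
df = n₁ + n₂ - 2 = 59
Pooled variance s_p² = [(n₁-1)s₁² + (n₂-1)s₂²] / (n₁ + n₂ - 2) = [(20)(7.97²) + (39)(15.01²)] / 59 = 170.4597
SE = √(s_p²(1/n₁ + 1/n₂)) = √(170.4597 × (1/21 + 1/40)) = 3.5183
t = (x̄₁ - x̄₂) / SE = (54.61 - 55.59) / 3.5183 = -0.98 / 3.5183 = -0.279
p-value = 0.7816

Since p-value > α = 0.1, we fail to reject H₀.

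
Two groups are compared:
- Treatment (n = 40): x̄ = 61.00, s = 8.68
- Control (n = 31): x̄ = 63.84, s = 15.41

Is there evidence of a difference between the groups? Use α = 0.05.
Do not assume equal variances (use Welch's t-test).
Welch's two-sample t-test:
H₀: μ₁ = μ₂
H₁: μ₁ ≠ μ₂
s₁²/n₁ = 8.68²/40 = 1.8836,  s₂²/n₂ = 15.41²/31 = 7.6603
SE = √(s₁²/n₁ + s₂²/n₂) = √(1.8836 + 7.6603) = 3.0893
df (Welch-Satterthwaite) = (s₁²/n₁ + s₂²/n₂)² / [(s₁²/n₁)²/(n₁-1) + (s₂²/n₂)²/(n₂-1)] ≈ 44.50
t = (x̄₁ - x̄₂) / SE = (61.00 - 63.84) / 3.0893 = -2.84 / 3.0893 = -0.919
p-value = 0.3629

Since p-value > α = 0.05, we fail to reject H₀.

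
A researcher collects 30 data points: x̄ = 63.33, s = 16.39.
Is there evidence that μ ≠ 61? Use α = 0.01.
One-sample t-test:
H₀: μ = 61
H₁: μ ≠ 61
df = n - 1 = 29
t = (x̄ - μ₀) / (s/√n) = (63.33 - 61) / (16.39/√30) = 0.779
p-value = 0.4425

Since p-value > α = 0.01, we fail to reject H₀.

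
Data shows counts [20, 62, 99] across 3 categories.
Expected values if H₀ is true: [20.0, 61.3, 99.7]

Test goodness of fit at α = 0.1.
Chi-square goodness of fit test:
H₀: observed counts match expected distribution
H₁: observed counts differ from expected distribution
df = k - 1 = 2
χ² = Σ(O - E)²/E
   = (20 - 20.0)²/20.0 + (62 - 61.3)²/61.3 + (99 - 99.7)²/99.7
   = 0.000 + 0.008 + 0.005
   = 0.01
p-value = 0.9936

Since p-value > α = 0.1, we fail to reject H₀.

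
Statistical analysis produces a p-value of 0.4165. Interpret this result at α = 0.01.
Since p = 0.4165 > α = 0.01, fail to reject H₀.
There is insufficient evidence to reject the null hypothesis; the result is not statistically significant at the 0.01 level.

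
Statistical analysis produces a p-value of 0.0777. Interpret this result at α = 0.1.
Since p = 0.0777 < α = 0.1, reject H₀.
There is sufficient evidence to reject the null hypothesis; the result is statistically significant at the 0.1 level.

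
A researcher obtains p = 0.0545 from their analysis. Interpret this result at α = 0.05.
Since p = 0.0545 > α = 0.05, fail to reject H₀.
There is insufficient evidence to reject the null hypothesis; the result is not statistically significant at the 0.05 level.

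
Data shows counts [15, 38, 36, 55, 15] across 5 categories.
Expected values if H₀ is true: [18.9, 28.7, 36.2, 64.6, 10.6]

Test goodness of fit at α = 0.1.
Chi-square goodness of fit test:
H₀: observed counts match expected distribution
H₁: observed counts differ from expected distribution
df = k - 1 = 4
χ² = Σ(O - E)²/E
   = (15 - 18.9)²/18.9 + (38 - 28.7)²/28.7 + (36 - 36.2)²/36.2 + (55 - 64.6)²/64.6 + (15 - 10.6)²/10.6
   = 0.805 + 3.014 + 0.001 + 1.427 + 1.826
   = 7.07
p-value = 0.1321

Since p-value > α = 0.1, we fail to reject H₀.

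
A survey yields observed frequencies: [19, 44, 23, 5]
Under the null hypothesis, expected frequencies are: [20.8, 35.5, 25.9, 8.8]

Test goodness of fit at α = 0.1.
Chi-square goodness of fit test:
H₀: observed counts match expected distribution
H₁: observed counts differ from expected distribution
df = k - 1 = 3
χ² = Σ(O - E)²/E
   = (19 - 20.8)²/20.8 + (44 - 35.5)²/35.5 + (23 - 25.9)²/25.9 + (5 - 8.8)²/8.8
   = 0.156 + 2.035 + 0.325 + 1.641
   = 4.16
p-value = 0.2450

Since p-value > α = 0.1, we fail to reject H₀.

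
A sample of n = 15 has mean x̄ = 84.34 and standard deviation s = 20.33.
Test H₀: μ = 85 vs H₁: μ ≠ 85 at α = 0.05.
One-sample t-test:
H₀: μ = 85
H₁: μ ≠ 85
df = n - 1 = 14
t = (x̄ - μ₀) / (s/√n) = (84.34 - 85) / (20.33/√15) = -0.126
p-value = 0.9017

Since p-value > α = 0.05, we fail to reject H₀.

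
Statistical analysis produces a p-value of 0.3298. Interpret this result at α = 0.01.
Since p = 0.3298 > α = 0.01, fail to reject H₀.
There is insufficient evidence to reject the null hypothesis; the result is not statistically significant at the 0.01 level.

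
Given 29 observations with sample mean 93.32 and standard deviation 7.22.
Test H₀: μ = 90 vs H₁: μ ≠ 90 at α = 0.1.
One-sample t-test:
H₀: μ = 90
H₁: μ ≠ 90
df = n - 1 = 28
t = (x̄ - μ₀) / (s/√n) = (93.32 - 90) / (7.22/√29) = 2.476
p-value = 0.0196

Since p-value < α = 0.1, we reject H₀.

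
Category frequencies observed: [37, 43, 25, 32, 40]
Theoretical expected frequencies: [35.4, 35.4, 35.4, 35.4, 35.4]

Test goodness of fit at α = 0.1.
Chi-square goodness of fit test:
H₀: observed counts match expected distribution
H₁: observed counts differ from expected distribution
df = k - 1 = 4
χ² = Σ(O - E)²/E
   = (37 - 35.4)²/35.4 + (43 - 35.4)²/35.4 + (25 - 35.4)²/35.4 + (32 - 35.4)²/35.4 + (40 - 35.4)²/35.4
   = 0.072 + 1.632 + 3.055 + 0.327 + 0.598
   = 5.68
p-value = 0.2241

Since p-value > α = 0.1, we fail to reject H₀.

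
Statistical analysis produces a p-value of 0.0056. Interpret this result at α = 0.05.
Since p = 0.0056 < α = 0.05, reject H₀.
There is sufficient evidence to reject the null hypothesis; the result is statistically significant at the 0.05 level.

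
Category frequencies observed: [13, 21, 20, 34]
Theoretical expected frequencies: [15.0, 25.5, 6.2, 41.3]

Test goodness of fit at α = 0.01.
Chi-square goodness of fit test:
H₀: observed counts match expected distribution
H₁: observed counts differ from expected distribution
df = k - 1 = 3
χ² = Σ(O - E)²/E
   = (13 - 15.0)²/15.0 + (21 - 25.5)²/25.5 + (20 - 6.2)²/6.2 + (34 - 41.3)²/41.3
   = 0.267 + 0.794 + 30.716 + 1.290
   = 33.07
p-value < 0.0001

Since p-value < α = 0.01, we reject H₀.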